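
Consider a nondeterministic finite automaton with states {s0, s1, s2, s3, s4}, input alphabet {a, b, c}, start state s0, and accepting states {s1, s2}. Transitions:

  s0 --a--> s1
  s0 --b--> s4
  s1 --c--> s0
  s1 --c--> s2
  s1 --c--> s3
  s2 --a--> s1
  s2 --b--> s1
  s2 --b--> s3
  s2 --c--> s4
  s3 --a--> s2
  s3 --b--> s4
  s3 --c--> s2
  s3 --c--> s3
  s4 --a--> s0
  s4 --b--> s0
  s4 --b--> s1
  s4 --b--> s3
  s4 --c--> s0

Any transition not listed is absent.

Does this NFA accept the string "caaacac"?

Start in {s0}.
Read 'c': {s0} → ∅.
The set is empty and remains empty for the remaining 6 symbols.
The final set ∅ contains no accepting state.

No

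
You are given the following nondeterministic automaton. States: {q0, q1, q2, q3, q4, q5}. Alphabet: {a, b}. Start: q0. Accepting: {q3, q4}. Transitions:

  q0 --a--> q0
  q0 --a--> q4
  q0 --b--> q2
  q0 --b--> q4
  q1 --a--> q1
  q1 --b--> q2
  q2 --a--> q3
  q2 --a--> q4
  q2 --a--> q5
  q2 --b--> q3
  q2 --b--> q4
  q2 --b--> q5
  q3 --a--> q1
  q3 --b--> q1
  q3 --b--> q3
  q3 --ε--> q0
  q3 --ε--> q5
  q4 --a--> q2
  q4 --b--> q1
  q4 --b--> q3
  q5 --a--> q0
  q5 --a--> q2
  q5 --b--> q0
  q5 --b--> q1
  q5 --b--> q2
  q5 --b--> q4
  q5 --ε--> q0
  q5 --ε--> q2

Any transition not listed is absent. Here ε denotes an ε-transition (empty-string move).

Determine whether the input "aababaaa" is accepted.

Yes

Start in {q0}.
Read 'a': q0→{q0, q4}; now {q0, q4}.
Read 'a': q0→{q0, q4}, q4→{q2}; now {q0, q2, q4}.
Read 'b': q0→{q2, q4}, q2→{q3, q4, q5}, q4→{q1, q3}; union {q1, q2, q3, q4, q5}; ε-closure = {q0, q1, q2, q3, q4, q5}.
Read 'a': q0→{q0, q4}, q1→{q1}, q2→{q3, q4, q5}, q3→{q1}, q4→{q2}, q5→{q0, q2}; now {q0, q1, q2, q3, q4, q5}.
Read 'b': q0→{q2, q4}, q1→{q2}, q2→{q3, q4, q5}, q3→{q1, q3}, q4→{q1, q3}, q5→{q0, q1, q2, q4}; now {q0, q1, q2, q3, q4, q5}.
Read 'a': q0→{q0, q4}, q1→{q1}, q2→{q3, q4, q5}, q3→{q1}, q4→{q2}, q5→{q0, q2}; now {q0, q1, q2, q3, q4, q5}.
Read 'a': q0→{q0, q4}, q1→{q1}, q2→{q3, q4, q5}, q3→{q1}, q4→{q2}, q5→{q0, q2}; now {q0, q1, q2, q3, q4, q5}.
Read 'a': q0→{q0, q4}, q1→{q1}, q2→{q3, q4, q5}, q3→{q1}, q4→{q2}, q5→{q0, q2}; now {q0, q1, q2, q3, q4, q5}.
The final set {q0, q1, q2, q3, q4, q5} contains the accepting states q3, q4.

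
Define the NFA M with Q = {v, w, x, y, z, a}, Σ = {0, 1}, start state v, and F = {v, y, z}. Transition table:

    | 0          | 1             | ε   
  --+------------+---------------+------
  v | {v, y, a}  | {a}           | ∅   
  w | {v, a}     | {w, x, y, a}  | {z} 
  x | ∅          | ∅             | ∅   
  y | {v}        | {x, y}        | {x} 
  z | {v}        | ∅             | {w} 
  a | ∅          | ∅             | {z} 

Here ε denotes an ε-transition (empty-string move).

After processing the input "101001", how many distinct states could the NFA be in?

Start in {v}.
Read '1': {v} → {w, z, a}.
Read '0': {w, z, a} → {v, w, z, a}.
Read '1': {v, w, z, a} → {w, x, y, z, a}.
Read '0': {w, x, y, z, a} → {v, w, z, a}.
Read '0': {v, w, z, a} → {v, w, x, y, z, a}.
Read '1': {v, w, x, y, z, a} → {w, x, y, z, a}.
That set has 5 states.

5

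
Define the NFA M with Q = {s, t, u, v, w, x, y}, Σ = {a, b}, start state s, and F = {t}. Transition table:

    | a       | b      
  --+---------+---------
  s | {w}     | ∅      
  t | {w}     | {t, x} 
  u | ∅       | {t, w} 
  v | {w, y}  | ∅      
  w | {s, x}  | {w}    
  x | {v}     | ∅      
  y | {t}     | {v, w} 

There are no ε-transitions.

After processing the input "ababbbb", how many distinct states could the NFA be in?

0

Start in {s}.
Read 'a': {s} → {w}.
Read 'b': {w} → {w}.
Read 'a': {w} → {s, x}.
Read 'b': {s, x} → ∅.
The set is empty and remains empty for the remaining 3 symbols.
That set has 0 states.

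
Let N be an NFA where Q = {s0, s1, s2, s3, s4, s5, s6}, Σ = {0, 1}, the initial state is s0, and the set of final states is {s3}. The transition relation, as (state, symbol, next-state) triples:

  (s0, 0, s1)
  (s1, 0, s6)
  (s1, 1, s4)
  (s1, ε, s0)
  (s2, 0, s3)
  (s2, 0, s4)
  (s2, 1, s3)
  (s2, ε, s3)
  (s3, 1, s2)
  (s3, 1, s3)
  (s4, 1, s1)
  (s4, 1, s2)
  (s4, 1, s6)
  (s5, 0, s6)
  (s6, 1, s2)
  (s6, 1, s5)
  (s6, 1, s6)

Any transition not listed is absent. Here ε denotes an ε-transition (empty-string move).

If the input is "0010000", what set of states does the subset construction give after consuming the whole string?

∅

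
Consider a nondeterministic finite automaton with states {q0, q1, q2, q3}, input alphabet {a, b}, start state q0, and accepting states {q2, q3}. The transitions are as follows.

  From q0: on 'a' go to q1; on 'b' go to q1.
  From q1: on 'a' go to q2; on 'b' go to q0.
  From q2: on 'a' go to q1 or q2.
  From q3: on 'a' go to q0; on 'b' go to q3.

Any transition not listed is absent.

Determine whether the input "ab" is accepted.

No

Start in {q0}.
Read 'a': {q0} → {q1}.
Read 'b': {q1} → {q0}.
The final set {q0} contains no accepting state.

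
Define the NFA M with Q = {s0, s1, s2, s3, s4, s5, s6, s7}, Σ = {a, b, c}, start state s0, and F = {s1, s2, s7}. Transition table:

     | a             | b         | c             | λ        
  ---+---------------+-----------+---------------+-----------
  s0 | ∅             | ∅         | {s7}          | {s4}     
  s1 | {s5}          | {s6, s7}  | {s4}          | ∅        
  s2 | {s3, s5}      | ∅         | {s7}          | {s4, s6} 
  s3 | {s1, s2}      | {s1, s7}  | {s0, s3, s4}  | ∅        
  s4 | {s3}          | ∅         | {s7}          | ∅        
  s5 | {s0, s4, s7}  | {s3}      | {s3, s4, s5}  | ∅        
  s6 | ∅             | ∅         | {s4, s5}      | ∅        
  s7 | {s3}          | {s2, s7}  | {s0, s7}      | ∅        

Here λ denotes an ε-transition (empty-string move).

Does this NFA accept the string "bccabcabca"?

Start: ε-closure({s0}) = {s0, s4}.
Read 'b': {s0, s4} → ∅.
The set is empty and remains empty for the remaining 9 symbols.
The final set ∅ contains no accepting state.

No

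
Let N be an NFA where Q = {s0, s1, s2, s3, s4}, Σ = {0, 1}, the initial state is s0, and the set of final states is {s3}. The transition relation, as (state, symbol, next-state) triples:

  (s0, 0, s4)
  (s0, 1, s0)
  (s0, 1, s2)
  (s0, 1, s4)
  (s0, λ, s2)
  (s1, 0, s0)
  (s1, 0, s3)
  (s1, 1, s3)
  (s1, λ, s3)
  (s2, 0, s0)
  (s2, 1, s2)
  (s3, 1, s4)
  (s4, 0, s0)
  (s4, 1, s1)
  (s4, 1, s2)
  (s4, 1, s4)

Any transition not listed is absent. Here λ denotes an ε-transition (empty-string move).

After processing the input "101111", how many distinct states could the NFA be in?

Start: ε-closure({s0}) = {s0, s2}.
Read '1': {s0, s2} → {s0, s2, s4}.
Read '0': {s0, s2, s4} → {s0, s2, s4}.
Read '1': {s0, s2, s4} → {s0, s1, s2, s3, s4}.
Read '1': {s0, s1, s2, s3, s4} → {s0, s1, s2, s3, s4}.
Read '1': {s0, s1, s2, s3, s4} → {s0, s1, s2, s3, s4}.
Read '1': {s0, s1, s2, s3, s4} → {s0, s1, s2, s3, s4}.
That set has 5 states.

5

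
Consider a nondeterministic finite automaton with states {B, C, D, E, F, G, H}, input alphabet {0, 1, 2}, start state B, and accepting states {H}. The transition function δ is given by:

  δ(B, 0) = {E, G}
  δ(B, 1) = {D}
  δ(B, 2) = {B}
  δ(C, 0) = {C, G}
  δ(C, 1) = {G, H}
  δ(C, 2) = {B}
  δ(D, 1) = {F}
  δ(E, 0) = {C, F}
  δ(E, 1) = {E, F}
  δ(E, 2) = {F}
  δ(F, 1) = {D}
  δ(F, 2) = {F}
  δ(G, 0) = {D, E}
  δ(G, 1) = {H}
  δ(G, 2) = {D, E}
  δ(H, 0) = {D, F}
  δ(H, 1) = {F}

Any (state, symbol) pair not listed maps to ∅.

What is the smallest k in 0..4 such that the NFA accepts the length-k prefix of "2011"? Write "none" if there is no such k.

3

Start in {B}.
Read '2': {B} → {B}.
Read '0': {B} → {E, G}.
Read '1': {E, G} → {E, F, H}.
None of the earlier sets intersect F, but {E, F, H} does.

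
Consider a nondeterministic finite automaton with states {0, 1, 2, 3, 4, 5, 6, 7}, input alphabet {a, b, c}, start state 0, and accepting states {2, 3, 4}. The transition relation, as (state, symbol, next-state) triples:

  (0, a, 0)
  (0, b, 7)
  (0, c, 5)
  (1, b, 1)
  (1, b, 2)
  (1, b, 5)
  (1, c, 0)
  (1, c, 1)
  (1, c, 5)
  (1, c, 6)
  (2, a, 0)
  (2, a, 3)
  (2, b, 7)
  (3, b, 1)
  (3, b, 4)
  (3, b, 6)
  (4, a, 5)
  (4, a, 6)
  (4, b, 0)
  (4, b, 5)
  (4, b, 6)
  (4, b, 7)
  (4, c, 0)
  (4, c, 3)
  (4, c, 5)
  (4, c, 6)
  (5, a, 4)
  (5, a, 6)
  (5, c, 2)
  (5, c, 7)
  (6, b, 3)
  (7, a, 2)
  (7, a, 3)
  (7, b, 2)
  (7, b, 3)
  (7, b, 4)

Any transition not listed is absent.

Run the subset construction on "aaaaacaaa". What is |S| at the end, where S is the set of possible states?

Start in {0}.
Read 'a': 0→{0}; now {0}.
Read 'a': 0→{0}; now {0}.
Read 'a': 0→{0}; now {0}.
Read 'a': 0→{0}; now {0}.
Read 'a': 0→{0}; now {0}.
Read 'c': 0→{5}; now {5}.
Read 'a': 5→{4, 6}; now {4, 6}.
Read 'a': 4→{5, 6}, 6→∅; now {5, 6}.
Read 'a': 5→{4, 6}, 6→∅; now {4, 6}.
That set has 2 states.

2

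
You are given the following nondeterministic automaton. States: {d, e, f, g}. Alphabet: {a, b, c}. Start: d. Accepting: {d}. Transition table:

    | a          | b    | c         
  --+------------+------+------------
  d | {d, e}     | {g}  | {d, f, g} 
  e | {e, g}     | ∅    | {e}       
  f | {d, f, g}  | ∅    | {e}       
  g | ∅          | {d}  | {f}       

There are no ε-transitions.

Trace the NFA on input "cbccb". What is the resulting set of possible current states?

{d, g}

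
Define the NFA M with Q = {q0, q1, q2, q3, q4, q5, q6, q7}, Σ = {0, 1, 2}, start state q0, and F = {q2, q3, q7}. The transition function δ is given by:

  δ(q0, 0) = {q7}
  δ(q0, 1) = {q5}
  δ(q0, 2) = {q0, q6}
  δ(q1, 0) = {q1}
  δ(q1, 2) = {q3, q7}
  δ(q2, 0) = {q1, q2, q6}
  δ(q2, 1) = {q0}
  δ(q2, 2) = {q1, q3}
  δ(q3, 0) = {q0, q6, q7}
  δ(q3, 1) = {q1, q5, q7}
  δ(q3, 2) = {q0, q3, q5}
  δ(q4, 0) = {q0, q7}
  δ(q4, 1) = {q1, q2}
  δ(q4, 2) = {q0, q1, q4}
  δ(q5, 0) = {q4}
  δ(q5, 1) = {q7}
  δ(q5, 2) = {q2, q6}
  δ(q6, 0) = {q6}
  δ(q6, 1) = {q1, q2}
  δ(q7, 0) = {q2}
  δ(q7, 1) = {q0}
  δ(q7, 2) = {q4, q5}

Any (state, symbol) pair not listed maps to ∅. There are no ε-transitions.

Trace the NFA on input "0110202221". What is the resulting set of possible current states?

{q0, q1, q2, q5, q7}

Start in {q0}.
Read '0': q0→{q7}; now {q7}.
Read '1': q7→{q0}; now {q0}.
Read '1': q0→{q5}; now {q5}.
Read '0': q5→{q4}; now {q4}.
Read '2': q4→{q0, q1, q4}; now {q0, q1, q4}.
Read '0': q0→{q7}, q1→{q1}, q4→{q0, q7}; now {q0, q1, q7}.
Read '2': q0→{q0, q6}, q1→{q3, q7}, q7→{q4, q5}; now {q0, q3, q4, q5, q6, q7}.
Read '2': q0→{q0, q6}, q3→{q0, q3, q5}, q4→{q0, q1, q4}, q5→{q2, q6}, q6→∅, q7→{q4, q5}; now {q0, q1, q2, q3, q4, q5, q6}.
Read '2': q0→{q0, q6}, q1→{q3, q7}, q2→{q1, q3}, q3→{q0, q3, q5}, q4→{q0, q1, q4}, q5→{q2, q6}, q6→∅; now {q0, q1, q2, q3, q4, q5, q6, q7}.
Read '1': q0→{q5}, q1→∅, q2→{q0}, q3→{q1, q5, q7}, q4→{q1, q2}, q5→{q7}, q6→{q1, q2}, q7→{q0}; now {q0, q1, q2, q5, q7}.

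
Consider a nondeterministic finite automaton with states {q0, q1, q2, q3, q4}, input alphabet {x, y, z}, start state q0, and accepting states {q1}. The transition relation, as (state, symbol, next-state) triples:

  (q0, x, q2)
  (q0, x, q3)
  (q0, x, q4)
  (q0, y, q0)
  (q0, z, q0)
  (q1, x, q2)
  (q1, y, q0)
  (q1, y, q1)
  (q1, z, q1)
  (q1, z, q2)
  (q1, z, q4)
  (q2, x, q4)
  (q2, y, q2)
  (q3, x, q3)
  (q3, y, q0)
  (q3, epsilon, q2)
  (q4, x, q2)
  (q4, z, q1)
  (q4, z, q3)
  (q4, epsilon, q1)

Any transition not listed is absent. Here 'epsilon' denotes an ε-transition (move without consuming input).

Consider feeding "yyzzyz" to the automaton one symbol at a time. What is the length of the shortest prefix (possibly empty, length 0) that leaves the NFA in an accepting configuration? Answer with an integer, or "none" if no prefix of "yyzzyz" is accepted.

Start in {q0}.
Read 'y': {q0} → {q0}.
Read 'y': {q0} → {q0}.
Read 'z': {q0} → {q0}.
Read 'z': {q0} → {q0}.
Read 'y': {q0} → {q0}.
Read 'z': {q0} → {q0}.
No reachable set along the way intersects F.

none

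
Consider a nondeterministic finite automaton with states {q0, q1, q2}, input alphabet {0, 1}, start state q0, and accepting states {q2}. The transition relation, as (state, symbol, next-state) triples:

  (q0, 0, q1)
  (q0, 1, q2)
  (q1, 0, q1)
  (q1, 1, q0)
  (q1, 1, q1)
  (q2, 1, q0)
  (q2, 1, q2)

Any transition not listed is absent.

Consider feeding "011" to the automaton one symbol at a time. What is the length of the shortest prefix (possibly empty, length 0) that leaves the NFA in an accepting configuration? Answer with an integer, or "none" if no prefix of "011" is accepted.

Start in {q0}.
Read '0': {q0} → {q1}.
Read '1': {q1} → {q0, q1}.
Read '1': {q0, q1} → {q0, q1, q2}.
None of the earlier sets intersect F, but {q0, q1, q2} does.

3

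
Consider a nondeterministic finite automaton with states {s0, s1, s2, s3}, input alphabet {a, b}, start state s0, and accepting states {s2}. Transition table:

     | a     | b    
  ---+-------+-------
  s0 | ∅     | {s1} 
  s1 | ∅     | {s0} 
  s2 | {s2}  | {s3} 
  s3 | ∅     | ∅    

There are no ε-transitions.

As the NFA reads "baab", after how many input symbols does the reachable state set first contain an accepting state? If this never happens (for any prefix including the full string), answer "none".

none

Start in {s0}.
Read 'b': {s0} → {s1}.
Read 'a': {s1} → ∅.
The set is empty and remains empty for the remaining 2 symbols.
No reachable set along the way intersects F.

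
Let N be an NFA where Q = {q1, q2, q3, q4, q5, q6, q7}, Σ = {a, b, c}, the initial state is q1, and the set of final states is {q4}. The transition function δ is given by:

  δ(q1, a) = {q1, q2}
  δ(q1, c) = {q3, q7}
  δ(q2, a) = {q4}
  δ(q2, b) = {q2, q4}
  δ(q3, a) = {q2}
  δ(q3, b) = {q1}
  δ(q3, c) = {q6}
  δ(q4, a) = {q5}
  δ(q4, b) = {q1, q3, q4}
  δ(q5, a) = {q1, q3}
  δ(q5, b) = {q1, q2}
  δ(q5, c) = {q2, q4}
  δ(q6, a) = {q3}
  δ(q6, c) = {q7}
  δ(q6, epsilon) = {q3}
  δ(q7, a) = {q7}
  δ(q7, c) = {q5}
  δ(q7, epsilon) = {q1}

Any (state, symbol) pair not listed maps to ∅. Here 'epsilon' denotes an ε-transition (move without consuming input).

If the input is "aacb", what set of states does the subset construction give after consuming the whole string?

{q1}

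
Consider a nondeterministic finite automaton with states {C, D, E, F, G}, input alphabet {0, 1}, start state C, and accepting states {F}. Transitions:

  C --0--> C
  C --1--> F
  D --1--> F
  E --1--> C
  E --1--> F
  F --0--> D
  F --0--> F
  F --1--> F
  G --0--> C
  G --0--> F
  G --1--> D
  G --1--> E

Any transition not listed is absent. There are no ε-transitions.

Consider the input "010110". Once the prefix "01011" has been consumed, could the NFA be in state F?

Start in {C}.
Read '0': C→{C}; now {C}.
Read '1': C→{F}; now {F}.
Read '0': F→{D, F}; now {D, F}.
Read '1': D→{F}, F→{F}; now {F}.
Read '1': F→{F}; now {F}.
State F is in {F}.

Yes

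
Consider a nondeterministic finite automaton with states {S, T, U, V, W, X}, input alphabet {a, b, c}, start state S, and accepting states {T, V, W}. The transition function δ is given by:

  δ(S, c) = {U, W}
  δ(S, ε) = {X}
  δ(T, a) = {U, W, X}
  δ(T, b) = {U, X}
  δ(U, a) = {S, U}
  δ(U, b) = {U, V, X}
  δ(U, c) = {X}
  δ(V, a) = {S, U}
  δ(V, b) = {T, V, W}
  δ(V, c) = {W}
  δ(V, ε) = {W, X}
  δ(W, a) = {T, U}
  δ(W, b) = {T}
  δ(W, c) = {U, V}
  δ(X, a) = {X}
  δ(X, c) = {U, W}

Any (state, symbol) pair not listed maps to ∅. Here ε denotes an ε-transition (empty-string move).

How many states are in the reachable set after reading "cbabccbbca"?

Start: ε-closure({S}) = {S, X}.
Read 'c': S→{U, W}, X→{U, W}; now {U, W}.
Read 'b': U→{U, V, X}, W→{T}; union {T, U, V, X}; ε-closure = {T, U, V, W, X}.
Read 'a': T→{U, W, X}, U→{S, U}, V→{S, U}, W→{T, U}, X→{X}; now {S, T, U, W, X}.
Read 'b': S→∅, T→{U, X}, U→{U, V, X}, W→{T}, X→∅; union {T, U, V, X}; ε-closure = {T, U, V, W, X}.
Read 'c': T→∅, U→{X}, V→{W}, W→{U, V}, X→{U, W}; now {U, V, W, X}.
Read 'c': U→{X}, V→{W}, W→{U, V}, X→{U, W}; now {U, V, W, X}.
Read 'b': U→{U, V, X}, V→{T, V, W}, W→{T}, X→∅; now {T, U, V, W, X}.
Read 'b': T→{U, X}, U→{U, V, X}, V→{T, V, W}, W→{T}, X→∅; now {T, U, V, W, X}.
Read 'c': T→∅, U→{X}, V→{W}, W→{U, V}, X→{U, W}; now {U, V, W, X}.
Read 'a': U→{S, U}, V→{S, U}, W→{T, U}, X→{X}; now {S, T, U, X}.
That set has 4 states.

4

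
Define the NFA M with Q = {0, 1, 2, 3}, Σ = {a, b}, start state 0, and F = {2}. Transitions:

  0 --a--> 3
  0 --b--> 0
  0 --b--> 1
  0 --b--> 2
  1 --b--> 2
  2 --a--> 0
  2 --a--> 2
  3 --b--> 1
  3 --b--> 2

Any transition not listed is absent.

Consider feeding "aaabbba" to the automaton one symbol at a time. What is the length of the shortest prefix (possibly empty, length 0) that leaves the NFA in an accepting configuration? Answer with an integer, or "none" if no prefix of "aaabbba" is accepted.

none

Start in {0}.
Read 'a': 0→{3}; now {3}.
Read 'a': 3→∅; now ∅.
The set is empty and remains empty for the remaining 5 symbols.
No reachable set along the way intersects F.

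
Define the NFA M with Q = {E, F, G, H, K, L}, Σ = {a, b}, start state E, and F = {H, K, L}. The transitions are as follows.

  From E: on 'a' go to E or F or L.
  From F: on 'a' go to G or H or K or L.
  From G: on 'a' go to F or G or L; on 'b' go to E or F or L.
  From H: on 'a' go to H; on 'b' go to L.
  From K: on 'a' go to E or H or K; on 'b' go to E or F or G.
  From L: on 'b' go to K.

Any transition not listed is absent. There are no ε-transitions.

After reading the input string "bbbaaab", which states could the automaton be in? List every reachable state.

Start in {E}.
Read 'b': {E} → ∅.
The set is empty and remains empty for the remaining 6 symbols.

∅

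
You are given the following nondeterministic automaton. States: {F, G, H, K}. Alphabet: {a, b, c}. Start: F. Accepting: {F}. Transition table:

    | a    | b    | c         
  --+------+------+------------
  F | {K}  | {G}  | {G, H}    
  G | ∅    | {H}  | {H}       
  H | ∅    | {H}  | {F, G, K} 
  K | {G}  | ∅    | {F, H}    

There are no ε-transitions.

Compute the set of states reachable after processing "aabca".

{G, K}

Start in {F}.
Read 'a': {F} → {K}.
Read 'a': {K} → {G}.
Read 'b': {G} → {H}.
Read 'c': {H} → {F, G, K}.
Read 'a': {F, G, K} → {G, K}.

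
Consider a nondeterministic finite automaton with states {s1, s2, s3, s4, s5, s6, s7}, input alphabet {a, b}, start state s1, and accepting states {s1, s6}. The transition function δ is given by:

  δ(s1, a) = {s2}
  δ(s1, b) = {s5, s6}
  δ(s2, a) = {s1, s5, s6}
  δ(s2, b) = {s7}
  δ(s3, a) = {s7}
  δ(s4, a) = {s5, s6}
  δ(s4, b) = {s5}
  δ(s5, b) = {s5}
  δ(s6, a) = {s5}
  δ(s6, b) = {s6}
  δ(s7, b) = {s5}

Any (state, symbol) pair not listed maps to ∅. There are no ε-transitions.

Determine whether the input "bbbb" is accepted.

Yes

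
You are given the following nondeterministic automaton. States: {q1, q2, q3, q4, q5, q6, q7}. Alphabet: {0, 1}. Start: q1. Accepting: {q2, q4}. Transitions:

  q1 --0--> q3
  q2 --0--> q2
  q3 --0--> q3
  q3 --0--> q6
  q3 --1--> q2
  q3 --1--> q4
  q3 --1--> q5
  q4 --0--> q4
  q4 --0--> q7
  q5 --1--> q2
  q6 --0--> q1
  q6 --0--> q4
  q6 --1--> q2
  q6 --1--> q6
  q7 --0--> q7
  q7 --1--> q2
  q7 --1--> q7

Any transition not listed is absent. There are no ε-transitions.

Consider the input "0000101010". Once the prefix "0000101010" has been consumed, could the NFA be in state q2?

Yes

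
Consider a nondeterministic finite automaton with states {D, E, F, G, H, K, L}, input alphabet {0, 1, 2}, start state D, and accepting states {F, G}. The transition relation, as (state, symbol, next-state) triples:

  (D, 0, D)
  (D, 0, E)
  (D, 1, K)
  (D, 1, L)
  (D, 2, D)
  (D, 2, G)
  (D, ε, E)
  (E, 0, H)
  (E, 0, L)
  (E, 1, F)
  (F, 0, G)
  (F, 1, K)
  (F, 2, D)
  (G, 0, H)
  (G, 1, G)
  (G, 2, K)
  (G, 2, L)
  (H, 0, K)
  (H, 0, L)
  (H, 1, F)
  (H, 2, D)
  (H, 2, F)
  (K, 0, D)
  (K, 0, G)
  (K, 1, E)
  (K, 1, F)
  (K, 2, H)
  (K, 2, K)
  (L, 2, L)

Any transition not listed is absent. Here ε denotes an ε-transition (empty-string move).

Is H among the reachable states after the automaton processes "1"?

No

Start: ε-closure({D}) = {D, E}.
Read '1': {D, E} → {F, K, L}.
State H is not in {F, K, L}.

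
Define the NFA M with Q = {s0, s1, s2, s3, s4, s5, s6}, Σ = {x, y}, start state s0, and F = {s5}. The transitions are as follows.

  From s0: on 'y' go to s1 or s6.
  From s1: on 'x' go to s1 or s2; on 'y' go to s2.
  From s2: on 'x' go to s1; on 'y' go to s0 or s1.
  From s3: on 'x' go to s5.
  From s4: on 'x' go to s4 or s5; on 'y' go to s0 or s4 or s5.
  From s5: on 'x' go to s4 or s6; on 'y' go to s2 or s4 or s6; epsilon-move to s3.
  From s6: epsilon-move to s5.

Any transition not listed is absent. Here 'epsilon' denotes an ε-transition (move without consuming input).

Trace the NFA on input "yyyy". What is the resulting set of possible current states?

Start in {s0}.
Read 'y': s0→{s1, s6}; union {s1, s6}; ε-closure = {s1, s3, s5, s6}.
Read 'y': s1→{s2}, s3→∅, s5→{s2, s4, s6}, s6→∅; union {s2, s4, s6}; ε-closure = {s2, s3, s4, s5, s6}.
Read 'y': s2→{s0, s1}, s3→∅, s4→{s0, s4, s5}, s5→{s2, s4, s6}, s6→∅; union {s0, s1, s2, s4, s5, s6}; ε-closure = {s0, s1, s2, s3, s4, s5, s6}.
Read 'y': s0→{s1, s6}, s1→{s2}, s2→{s0, s1}, s3→∅, s4→{s0, s4, s5}, s5→{s2, s4, s6}, s6→∅; union {s0, s1, s2, s4, s5, s6}; ε-closure = {s0, s1, s2, s3, s4, s5, s6}.

{s0, s1, s2, s3, s4, s5, s6}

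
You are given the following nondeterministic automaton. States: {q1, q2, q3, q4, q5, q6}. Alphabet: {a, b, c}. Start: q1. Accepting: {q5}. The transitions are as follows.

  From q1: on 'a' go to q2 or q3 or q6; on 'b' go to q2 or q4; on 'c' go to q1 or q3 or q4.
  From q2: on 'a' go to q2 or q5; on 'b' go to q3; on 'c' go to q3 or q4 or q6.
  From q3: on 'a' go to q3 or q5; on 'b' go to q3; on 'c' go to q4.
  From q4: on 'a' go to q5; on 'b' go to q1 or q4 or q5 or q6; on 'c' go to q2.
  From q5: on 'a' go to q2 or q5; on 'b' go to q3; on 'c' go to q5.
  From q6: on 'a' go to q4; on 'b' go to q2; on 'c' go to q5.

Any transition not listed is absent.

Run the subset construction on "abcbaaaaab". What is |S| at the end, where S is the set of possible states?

Start in {q1}.
Read 'a': q1→{q2, q3, q6}; now {q2, q3, q6}.
Read 'b': q2→{q3}, q3→{q3}, q6→{q2}; now {q2, q3}.
Read 'c': q2→{q3, q4, q6}, q3→{q4}; now {q3, q4, q6}.
Read 'b': q3→{q3}, q4→{q1, q4, q5, q6}, q6→{q2}; now {q1, q2, q3, q4, q5, q6}.
Read 'a': q1→{q2, q3, q6}, q2→{q2, q5}, q3→{q3, q5}, q4→{q5}, q5→{q2, q5}, q6→{q4}; now {q2, q3, q4, q5, q6}.
Read 'a': q2→{q2, q5}, q3→{q3, q5}, q4→{q5}, q5→{q2, q5}, q6→{q4}; now {q2, q3, q4, q5}.
Read 'a': q2→{q2, q5}, q3→{q3, q5}, q4→{q5}, q5→{q2, q5}; now {q2, q3, q5}.
Read 'a': q2→{q2, q5}, q3→{q3, q5}, q5→{q2, q5}; now {q2, q3, q5}.
Read 'a': q2→{q2, q5}, q3→{q3, q5}, q5→{q2, q5}; now {q2, q3, q5}.
Read 'b': q2→{q3}, q3→{q3}, q5→{q3}; now {q3}.
That set has 1 state.

1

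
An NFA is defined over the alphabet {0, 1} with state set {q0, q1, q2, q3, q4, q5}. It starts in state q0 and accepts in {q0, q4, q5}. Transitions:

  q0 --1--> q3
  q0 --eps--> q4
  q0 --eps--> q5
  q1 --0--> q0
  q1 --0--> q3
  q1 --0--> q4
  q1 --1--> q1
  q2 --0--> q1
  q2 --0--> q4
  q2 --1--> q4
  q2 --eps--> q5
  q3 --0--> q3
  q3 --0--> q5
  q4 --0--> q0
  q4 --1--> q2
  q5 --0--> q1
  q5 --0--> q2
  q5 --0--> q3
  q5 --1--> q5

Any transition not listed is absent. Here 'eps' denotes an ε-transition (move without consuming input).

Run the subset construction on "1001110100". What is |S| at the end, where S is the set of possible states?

6

Start: ε-closure({q0}) = {q0, q4, q5}.
Read '1': {q0, q4, q5} → {q2, q3, q5}.
Read '0': {q2, q3, q5} → {q1, q2, q3, q4, q5}.
Read '0': {q1, q2, q3, q4, q5} → {q0, q1, q2, q3, q4, q5}.
Read '1': {q0, q1, q2, q3, q4, q5} → {q1, q2, q3, q4, q5}.
Read '1': {q1, q2, q3, q4, q5} → {q1, q2, q4, q5}.
Read '1': {q1, q2, q4, q5} → {q1, q2, q4, q5}.
Read '0': {q1, q2, q4, q5} → {q0, q1, q2, q3, q4, q5}.
Read '1': {q0, q1, q2, q3, q4, q5} → {q1, q2, q3, q4, q5}.
Read '0': {q1, q2, q3, q4, q5} → {q0, q1, q2, q3, q4, q5}.
Read '0': {q0, q1, q2, q3, q4, q5} → {q0, q1, q2, q3, q4, q5}.
That set has 6 states.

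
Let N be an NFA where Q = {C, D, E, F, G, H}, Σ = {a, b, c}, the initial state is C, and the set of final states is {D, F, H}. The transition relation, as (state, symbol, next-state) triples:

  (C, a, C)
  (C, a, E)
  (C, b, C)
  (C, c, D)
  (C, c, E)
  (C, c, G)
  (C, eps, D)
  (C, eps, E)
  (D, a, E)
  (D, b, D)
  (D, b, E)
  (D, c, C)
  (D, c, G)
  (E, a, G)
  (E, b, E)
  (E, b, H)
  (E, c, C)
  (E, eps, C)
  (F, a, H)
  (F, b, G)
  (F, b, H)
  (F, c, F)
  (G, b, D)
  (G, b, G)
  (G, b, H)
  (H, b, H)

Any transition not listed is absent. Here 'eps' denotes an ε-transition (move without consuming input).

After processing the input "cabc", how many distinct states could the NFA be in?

4

Start: ε-closure({C}) = {C, D, E}.
Read 'c': {C, D, E} → {C, D, E, G}.
Read 'a': {C, D, E, G} → {C, D, E, G}.
Read 'b': {C, D, E, G} → {C, D, E, G, H}.
Read 'c': {C, D, E, G, H} → {C, D, E, G}.
That set has 4 states.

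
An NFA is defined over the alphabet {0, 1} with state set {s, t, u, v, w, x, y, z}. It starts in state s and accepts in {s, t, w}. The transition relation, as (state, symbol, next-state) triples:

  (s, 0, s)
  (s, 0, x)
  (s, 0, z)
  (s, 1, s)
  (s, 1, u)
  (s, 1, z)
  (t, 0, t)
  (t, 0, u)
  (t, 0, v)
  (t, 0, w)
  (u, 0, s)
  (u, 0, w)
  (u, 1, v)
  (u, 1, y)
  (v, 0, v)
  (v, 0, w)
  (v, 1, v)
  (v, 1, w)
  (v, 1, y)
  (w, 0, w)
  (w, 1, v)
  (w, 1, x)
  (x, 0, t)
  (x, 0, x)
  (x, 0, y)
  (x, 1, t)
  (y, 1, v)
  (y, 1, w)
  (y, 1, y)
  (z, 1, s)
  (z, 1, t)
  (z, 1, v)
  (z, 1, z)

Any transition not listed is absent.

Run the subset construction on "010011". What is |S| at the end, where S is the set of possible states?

Start in {s}.
Read '0': s→{s, x, z}; now {s, x, z}.
Read '1': s→{s, u, z}, x→{t}, z→{s, t, v, z}; now {s, t, u, v, z}.
Read '0': s→{s, x, z}, t→{t, u, v, w}, u→{s, w}, v→{v, w}, z→∅; now {s, t, u, v, w, x, z}.
Read '0': s→{s, x, z}, t→{t, u, v, w}, u→{s, w}, v→{v, w}, w→{w}, x→{t, x, y}, z→∅; now {s, t, u, v, w, x, y, z}.
Read '1': s→{s, u, z}, t→∅, u→{v, y}, v→{v, w, y}, w→{v, x}, x→{t}, y→{v, w, y}, z→{s, t, v, z}; now {s, t, u, v, w, x, y, z}.
Read '1': s→{s, u, z}, t→∅, u→{v, y}, v→{v, w, y}, w→{v, x}, x→{t}, y→{v, w, y}, z→{s, t, v, z}; now {s, t, u, v, w, x, y, z}.
That set has 8 states.

8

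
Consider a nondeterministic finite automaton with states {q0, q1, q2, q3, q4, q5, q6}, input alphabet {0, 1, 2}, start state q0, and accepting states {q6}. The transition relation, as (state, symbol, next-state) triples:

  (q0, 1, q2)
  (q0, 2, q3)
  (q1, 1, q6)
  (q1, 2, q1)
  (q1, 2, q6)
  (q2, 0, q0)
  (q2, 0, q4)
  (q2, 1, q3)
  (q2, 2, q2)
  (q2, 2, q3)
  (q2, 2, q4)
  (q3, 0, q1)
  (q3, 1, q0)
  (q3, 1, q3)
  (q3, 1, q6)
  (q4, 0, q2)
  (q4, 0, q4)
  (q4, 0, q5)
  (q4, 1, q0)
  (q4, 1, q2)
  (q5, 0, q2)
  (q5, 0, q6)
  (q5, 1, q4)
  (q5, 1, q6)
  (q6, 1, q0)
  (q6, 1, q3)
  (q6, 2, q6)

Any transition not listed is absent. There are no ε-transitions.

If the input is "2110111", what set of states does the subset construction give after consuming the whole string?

{q0, q2, q3, q6}

Start in {q0}.
Read '2': {q0} → {q3}.
Read '1': {q3} → {q0, q3, q6}.
Read '1': {q0, q3, q6} → {q0, q2, q3, q6}.
Read '0': {q0, q2, q3, q6} → {q0, q1, q4}.
Read '1': {q0, q1, q4} → {q0, q2, q6}.
Read '1': {q0, q2, q6} → {q0, q2, q3}.
Read '1': {q0, q2, q3} → {q0, q2, q3, q6}.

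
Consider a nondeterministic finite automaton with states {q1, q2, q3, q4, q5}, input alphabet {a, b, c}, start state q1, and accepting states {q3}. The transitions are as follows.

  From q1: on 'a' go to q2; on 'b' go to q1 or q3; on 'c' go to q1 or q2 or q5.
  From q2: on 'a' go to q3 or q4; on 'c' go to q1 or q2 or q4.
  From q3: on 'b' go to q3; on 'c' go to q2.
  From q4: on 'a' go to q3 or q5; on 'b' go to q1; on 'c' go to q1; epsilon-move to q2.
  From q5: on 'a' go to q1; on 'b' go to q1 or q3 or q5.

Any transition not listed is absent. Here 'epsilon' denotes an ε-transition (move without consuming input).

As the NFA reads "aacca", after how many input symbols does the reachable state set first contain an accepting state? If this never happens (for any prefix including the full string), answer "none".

2

Start in {q1}.
Read 'a': q1→{q2}; now {q2}.
Read 'a': q2→{q3, q4}; union {q3, q4}; ε-closure = {q2, q3, q4}.
None of the earlier sets intersect F, but {q2, q3, q4} does.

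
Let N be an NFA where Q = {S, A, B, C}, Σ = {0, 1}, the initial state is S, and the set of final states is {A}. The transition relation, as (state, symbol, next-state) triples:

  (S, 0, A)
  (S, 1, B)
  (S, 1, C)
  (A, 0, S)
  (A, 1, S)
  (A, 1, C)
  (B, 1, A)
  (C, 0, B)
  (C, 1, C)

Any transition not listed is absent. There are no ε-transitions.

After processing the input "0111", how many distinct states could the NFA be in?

2

Start in {S}.
Read '0': S→{A}; now {A}.
Read '1': A→{S, C}; now {S, C}.
Read '1': S→{B, C}, C→{C}; now {B, C}.
Read '1': B→{A}, C→{C}; now {A, C}.
That set has 2 states.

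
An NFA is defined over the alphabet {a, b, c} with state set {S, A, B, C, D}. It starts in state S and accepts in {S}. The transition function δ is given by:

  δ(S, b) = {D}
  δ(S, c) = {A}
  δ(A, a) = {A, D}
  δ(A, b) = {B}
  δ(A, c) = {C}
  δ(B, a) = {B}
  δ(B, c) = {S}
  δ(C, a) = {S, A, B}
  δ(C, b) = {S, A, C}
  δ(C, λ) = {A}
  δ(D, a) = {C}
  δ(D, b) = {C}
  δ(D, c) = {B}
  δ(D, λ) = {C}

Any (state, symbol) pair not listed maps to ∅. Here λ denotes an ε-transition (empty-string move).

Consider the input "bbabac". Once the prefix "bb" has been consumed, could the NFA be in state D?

No

Start in {S}.
Read 'b': S→{D}; union {D}; ε-closure = {A, C, D}.
Read 'b': A→{B}, C→{S, A, C}, D→{C}; now {S, A, B, C}.
State D is not in {S, A, B, C}.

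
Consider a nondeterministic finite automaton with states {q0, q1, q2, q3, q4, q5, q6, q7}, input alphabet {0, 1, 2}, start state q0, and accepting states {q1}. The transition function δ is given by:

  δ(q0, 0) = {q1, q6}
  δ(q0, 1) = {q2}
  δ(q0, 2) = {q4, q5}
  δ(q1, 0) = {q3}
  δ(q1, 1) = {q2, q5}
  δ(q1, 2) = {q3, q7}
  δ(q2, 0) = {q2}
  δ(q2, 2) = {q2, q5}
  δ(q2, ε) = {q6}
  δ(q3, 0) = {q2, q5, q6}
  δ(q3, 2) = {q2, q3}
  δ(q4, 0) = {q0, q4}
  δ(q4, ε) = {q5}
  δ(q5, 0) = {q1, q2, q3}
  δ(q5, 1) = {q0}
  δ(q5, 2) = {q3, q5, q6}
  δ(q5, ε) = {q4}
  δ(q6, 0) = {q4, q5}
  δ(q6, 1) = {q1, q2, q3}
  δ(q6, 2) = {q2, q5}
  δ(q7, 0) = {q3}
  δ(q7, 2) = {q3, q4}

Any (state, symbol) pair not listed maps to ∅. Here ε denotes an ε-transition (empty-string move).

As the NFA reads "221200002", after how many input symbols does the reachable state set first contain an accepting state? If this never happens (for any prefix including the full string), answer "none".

3

Start in {q0}.
Read '2': q0→{q4, q5}; now {q4, q5}.
Read '2': q4→∅, q5→{q3, q5, q6}; union {q3, q5, q6}; ε-closure = {q3, q4, q5, q6}.
Read '1': q3→∅, q4→∅, q5→{q0}, q6→{q1, q2, q3}; union {q0, q1, q2, q3}; ε-closure = {q0, q1, q2, q3, q6}.
None of the earlier sets intersect F, but {q0, q1, q2, q3, q6} does.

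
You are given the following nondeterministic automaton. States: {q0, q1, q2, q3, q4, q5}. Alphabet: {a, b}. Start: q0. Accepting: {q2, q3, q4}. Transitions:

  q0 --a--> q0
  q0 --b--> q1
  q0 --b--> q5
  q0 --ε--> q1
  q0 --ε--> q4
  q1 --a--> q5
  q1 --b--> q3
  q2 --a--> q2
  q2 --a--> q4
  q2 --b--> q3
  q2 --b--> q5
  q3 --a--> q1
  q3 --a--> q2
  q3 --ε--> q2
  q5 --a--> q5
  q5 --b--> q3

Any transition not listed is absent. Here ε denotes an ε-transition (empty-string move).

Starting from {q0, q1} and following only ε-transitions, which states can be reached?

{q0, q1, q4}

Begin with {q0, q1}.
ε-move q0 → q4; add q4.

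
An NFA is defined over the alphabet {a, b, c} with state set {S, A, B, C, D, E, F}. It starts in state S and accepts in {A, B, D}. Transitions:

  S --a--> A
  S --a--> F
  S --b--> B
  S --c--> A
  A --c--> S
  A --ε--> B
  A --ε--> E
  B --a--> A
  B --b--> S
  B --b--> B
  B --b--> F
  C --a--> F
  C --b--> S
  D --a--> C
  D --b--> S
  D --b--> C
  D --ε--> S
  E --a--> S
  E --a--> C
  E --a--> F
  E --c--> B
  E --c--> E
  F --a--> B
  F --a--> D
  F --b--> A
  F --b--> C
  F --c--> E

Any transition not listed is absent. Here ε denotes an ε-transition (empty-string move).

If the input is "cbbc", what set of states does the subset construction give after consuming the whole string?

Start in {S}.
Read 'c': {S} → {A, B, E}.
Read 'b': {A, B, E} → {S, B, F}.
Read 'b': {S, B, F} → {S, A, B, C, E, F}.
Read 'c': {S, A, B, C, E, F} → {S, A, B, E}.

{S, A, B, E}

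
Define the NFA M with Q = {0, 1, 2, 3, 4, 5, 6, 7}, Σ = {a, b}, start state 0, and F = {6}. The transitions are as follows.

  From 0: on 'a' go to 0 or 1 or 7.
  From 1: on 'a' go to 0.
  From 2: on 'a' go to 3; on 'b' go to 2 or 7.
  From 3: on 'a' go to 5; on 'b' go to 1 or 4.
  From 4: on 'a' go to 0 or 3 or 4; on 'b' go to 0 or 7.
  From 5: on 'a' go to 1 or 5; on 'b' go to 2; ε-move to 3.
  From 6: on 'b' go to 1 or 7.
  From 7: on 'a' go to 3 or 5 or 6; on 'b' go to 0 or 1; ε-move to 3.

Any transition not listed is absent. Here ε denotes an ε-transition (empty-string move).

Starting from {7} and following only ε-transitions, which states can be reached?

{3, 7}

Begin with {7}.
ε-move 7 → 3; add 3.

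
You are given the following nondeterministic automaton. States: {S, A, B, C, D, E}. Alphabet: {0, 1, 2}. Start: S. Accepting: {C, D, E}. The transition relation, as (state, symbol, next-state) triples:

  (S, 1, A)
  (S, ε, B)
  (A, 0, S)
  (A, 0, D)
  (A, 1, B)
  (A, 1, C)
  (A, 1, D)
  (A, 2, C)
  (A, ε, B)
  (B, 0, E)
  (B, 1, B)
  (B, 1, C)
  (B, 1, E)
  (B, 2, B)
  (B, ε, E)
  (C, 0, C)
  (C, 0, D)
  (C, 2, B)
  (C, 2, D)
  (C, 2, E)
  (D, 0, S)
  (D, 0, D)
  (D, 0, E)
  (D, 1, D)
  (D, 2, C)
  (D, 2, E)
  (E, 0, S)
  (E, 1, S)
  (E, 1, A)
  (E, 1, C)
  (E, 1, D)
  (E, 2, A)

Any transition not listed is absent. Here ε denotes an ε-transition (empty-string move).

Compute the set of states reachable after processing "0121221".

{S, A, B, C, D, E}

Start: ε-closure({S}) = {S, B, E}.
Read '0': S→∅, B→{E}, E→{S}; union {S, E}; ε-closure = {S, B, E}.
Read '1': S→{A}, B→{B, C, E}, E→{S, A, C, D}; now {S, A, B, C, D, E}.
Read '2': S→∅, A→{C}, B→{B}, C→{B, D, E}, D→{C, E}, E→{A}; now {A, B, C, D, E}.
Read '1': A→{B, C, D}, B→{B, C, E}, C→∅, D→{D}, E→{S, A, C, D}; now {S, A, B, C, D, E}.
Read '2': S→∅, A→{C}, B→{B}, C→{B, D, E}, D→{C, E}, E→{A}; now {A, B, C, D, E}.
Read '2': A→{C}, B→{B}, C→{B, D, E}, D→{C, E}, E→{A}; now {A, B, C, D, E}.
Read '1': A→{B, C, D}, B→{B, C, E}, C→∅, D→{D}, E→{S, A, C, D}; now {S, A, B, C, D, E}.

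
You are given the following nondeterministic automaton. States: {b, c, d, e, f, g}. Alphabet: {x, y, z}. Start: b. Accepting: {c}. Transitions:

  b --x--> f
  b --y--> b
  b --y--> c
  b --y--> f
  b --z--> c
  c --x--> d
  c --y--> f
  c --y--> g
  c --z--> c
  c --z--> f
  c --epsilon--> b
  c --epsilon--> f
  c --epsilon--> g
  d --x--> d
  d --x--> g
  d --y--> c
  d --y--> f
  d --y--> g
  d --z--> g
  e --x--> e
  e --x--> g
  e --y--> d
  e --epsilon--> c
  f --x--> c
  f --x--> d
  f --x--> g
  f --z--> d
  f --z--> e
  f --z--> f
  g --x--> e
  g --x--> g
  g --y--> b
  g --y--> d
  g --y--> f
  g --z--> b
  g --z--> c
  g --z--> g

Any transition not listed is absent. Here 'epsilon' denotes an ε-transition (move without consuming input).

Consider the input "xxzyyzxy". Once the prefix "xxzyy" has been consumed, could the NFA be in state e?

No

Start in {b}.
Read 'x': {b} → {f}.
Read 'x': {f} → {b, c, d, f, g}.
Read 'z': {b, c, d, f, g} → {b, c, d, e, f, g}.
Read 'y': {b, c, d, e, f, g} → {b, c, d, f, g}.
Read 'y': {b, c, d, f, g} → {b, c, d, f, g}.
State e is not in {b, c, d, f, g}.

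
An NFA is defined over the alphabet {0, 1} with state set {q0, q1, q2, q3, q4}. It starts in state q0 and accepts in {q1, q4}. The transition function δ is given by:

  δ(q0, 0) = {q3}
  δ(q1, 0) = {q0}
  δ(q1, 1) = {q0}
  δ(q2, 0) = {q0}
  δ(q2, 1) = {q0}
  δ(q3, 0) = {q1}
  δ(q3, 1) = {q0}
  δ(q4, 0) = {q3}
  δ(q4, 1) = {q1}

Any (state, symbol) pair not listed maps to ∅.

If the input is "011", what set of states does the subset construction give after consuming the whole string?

∅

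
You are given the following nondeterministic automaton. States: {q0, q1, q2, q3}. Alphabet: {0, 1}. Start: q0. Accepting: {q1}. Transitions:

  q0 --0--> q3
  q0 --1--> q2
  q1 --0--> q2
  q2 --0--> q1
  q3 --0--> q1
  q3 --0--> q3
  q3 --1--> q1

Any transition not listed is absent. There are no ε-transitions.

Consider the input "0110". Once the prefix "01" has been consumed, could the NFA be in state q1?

Start in {q0}.
Read '0': {q0} → {q3}.
Read '1': {q3} → {q1}.
State q1 is in {q1}.

Yes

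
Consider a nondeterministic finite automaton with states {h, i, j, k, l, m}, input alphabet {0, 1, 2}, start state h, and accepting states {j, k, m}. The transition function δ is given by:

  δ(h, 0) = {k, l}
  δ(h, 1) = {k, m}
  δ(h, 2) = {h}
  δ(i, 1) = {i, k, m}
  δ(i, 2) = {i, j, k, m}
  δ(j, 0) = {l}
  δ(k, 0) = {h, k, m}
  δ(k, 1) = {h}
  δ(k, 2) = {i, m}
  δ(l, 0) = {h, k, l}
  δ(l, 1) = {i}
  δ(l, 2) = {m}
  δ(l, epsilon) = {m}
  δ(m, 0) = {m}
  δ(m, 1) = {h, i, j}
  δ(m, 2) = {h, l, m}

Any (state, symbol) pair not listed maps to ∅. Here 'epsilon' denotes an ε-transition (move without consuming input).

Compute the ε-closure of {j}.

Begin with {j}.
No ε-moves leave this set, so the closure equals the set itself.

{j}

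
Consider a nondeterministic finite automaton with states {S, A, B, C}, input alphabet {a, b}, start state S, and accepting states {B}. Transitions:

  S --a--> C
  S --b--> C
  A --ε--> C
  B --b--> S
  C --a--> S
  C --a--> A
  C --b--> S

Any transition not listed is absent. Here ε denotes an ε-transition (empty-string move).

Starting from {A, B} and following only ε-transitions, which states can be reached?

Begin with {A, B}.
ε-move A → C; add C.

{A, B, C}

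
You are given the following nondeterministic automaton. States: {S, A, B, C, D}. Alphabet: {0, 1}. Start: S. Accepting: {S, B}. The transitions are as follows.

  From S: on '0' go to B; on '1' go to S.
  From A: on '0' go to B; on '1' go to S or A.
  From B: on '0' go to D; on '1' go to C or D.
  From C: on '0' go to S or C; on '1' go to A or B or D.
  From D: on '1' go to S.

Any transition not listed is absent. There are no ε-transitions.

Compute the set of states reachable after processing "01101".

{S, C, D}

Start in {S}.
Read '0': {S} → {B}.
Read '1': {B} → {C, D}.
Read '1': {C, D} → {S, A, B, D}.
Read '0': {S, A, B, D} → {B, D}.
Read '1': {B, D} → {S, C, D}.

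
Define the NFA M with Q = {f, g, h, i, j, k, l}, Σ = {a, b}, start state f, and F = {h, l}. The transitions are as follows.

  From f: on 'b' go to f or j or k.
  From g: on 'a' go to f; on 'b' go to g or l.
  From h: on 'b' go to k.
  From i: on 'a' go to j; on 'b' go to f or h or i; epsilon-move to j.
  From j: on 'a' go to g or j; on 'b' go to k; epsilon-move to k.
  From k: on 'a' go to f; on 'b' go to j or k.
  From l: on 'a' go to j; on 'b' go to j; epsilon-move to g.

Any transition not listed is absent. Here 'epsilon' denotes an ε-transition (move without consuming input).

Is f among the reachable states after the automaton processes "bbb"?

Yes

Start in {f}.
Read 'b': f→{f, j, k}; now {f, j, k}.
Read 'b': f→{f, j, k}, j→{k}, k→{j, k}; now {f, j, k}.
Read 'b': f→{f, j, k}, j→{k}, k→{j, k}; now {f, j, k}.
State f is in {f, j, k}.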